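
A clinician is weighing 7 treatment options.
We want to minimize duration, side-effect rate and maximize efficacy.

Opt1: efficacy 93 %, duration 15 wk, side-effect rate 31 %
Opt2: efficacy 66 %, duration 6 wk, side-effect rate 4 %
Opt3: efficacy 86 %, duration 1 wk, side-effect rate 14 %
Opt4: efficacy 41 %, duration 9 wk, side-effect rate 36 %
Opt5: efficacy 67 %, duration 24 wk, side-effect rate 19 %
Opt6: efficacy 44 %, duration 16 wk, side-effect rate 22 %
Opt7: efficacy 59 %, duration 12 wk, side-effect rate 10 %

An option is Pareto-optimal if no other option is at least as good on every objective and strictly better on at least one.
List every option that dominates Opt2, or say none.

none

Opt1: worse on duration (15 vs 6).
Opt3: worse on side-effect rate (14 vs 4).
Opt4: worse on efficacy (41 vs 66).
Opt5: worse on duration (24 vs 6).
Opt6: worse on efficacy (44 vs 66).
Opt7: worse on efficacy (59 vs 66).
No option dominates Opt2.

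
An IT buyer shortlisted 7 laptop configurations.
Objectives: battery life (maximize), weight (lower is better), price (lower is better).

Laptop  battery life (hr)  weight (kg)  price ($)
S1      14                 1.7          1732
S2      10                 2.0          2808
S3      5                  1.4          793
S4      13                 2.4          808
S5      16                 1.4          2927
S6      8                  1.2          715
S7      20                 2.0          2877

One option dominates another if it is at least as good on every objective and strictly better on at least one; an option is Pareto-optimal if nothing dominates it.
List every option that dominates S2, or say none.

S1

S1: battery life 14≥10, weight 1.7≤2.0, price 1732≤2808 — dominates S2.
Others (S3, S4, S5, S6, S7) are each worse than S2 on at least one objective.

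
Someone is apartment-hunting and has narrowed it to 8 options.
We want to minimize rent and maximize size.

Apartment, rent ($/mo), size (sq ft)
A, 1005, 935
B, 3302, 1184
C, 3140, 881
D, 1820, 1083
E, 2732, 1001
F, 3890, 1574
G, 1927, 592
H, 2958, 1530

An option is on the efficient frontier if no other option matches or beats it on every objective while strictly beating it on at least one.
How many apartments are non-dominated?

A: not dominated (best rent).
B: dominated by H (rent 2958≤3302, size 1530≥1184).
C: dominated by A (rent 1005≤3140, size 935≥881).
D: not dominated.
E: dominated by D (rent 1820≤2732, size 1083≥1001).
F: not dominated (best size).
G: dominated by A (rent 1005≤1927, size 935≥592).
H: not dominated.
Pareto-optimal: A, D, F, H → 4.

4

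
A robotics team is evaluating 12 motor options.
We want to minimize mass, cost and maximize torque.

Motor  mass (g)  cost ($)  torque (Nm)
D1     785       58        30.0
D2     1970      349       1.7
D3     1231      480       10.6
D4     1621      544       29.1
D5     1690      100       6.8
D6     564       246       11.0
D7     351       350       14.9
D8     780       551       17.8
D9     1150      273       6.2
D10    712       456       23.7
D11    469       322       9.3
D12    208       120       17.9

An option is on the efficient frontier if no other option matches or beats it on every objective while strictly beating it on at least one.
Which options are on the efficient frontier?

D1: not dominated (best cost).
D2: dominated by D1 (mass 785≤1970, cost 58≤349, torque 30.0≥1.7).
D3: dominated by D1 (mass 785≤1231, cost 58≤480, torque 30.0≥10.6).
D4: dominated by D1 (mass 785≤1621, cost 58≤544, torque 30.0≥29.1).
D5: dominated by D1 (mass 785≤1690, cost 58≤100, torque 30.0≥6.8).
D6: dominated by D12 (mass 208≤564, cost 120≤246, torque 17.9≥11.0).
D7: dominated by D12 (mass 208≤351, cost 120≤350, torque 17.9≥14.9).
D8: dominated by D10 (mass 712≤780, cost 456≤551, torque 23.7≥17.8).
D9: dominated by D1 (mass 785≤1150, cost 58≤273, torque 30.0≥6.2).
D10: not dominated.
D11: dominated by D12 (mass 208≤469, cost 120≤322, torque 17.9≥9.3).
D12: not dominated (best mass).

D1, D10, D12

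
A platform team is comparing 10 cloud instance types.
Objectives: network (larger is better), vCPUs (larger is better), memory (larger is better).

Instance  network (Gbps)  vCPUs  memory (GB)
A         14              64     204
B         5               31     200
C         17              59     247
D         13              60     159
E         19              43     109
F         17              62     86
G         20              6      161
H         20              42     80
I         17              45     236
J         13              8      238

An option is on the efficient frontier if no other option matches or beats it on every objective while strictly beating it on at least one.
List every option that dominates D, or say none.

A: network 14≥13, vCPUs 64≥60, memory 204≥159 — dominates D.
Others (B, C, E, F, G, H, I, J) are each worse than D on at least one objective.

A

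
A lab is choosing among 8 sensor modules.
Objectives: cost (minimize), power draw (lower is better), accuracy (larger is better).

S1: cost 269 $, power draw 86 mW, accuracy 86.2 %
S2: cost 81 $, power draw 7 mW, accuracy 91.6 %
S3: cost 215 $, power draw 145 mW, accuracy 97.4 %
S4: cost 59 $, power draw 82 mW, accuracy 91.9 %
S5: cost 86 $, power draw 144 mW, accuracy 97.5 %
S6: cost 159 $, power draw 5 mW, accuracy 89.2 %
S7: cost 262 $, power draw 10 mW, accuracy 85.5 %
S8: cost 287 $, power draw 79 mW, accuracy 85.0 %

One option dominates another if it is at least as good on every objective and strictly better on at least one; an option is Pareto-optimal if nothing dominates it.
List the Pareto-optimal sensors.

S2, S4, S5, S6

S1: dominated by S2 (cost 81≤269, power draw 7≤86, accuracy 91.6≥86.2).
S2: not dominated.
S3: dominated by S5 (cost 86≤215, power draw 144≤145, accuracy 97.5≥97.4).
S4: not dominated (best cost).
S5: not dominated (best accuracy).
S6: not dominated (best power draw).
S7: dominated by S2 (cost 81≤262, power draw 7≤10, accuracy 91.6≥85.5).
S8: dominated by S2 (cost 81≤287, power draw 7≤79, accuracy 91.6≥85.0).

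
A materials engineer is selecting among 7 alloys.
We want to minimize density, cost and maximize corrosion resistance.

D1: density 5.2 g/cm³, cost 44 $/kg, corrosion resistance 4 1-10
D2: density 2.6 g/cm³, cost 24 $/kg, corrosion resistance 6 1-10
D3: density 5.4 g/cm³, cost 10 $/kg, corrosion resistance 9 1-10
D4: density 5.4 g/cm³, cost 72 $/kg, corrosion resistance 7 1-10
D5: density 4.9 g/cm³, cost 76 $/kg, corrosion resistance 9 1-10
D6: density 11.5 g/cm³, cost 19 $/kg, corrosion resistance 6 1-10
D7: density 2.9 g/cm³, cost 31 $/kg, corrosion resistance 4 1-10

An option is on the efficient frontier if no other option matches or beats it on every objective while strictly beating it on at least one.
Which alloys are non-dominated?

D1: dominated by D2 (density 2.6≤5.2, cost 24≤44, corrosion resistance 6≥4).
D2: not dominated (best density).
D3: not dominated (best cost).
D4: dominated by D3 (density 5.4≤5.4, cost 10≤72, corrosion resistance 9≥7).
D5: not dominated.
D6: dominated by D3 (density 5.4≤11.5, cost 10≤19, corrosion resistance 9≥6).
D7: dominated by D2 (density 2.6≤2.9, cost 24≤31, corrosion resistance 6≥4).

D2, D3, D5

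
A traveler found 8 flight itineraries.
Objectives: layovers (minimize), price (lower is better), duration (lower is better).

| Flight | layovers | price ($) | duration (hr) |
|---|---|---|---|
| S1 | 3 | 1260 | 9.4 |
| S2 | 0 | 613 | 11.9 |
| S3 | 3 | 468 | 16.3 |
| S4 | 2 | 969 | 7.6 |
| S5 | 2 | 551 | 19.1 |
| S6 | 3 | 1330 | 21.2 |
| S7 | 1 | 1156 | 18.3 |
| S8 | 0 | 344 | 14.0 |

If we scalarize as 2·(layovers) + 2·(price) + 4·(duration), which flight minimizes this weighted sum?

S1: 2·3 + 2·1260 + 4·9.4 = 2563.6
S2: 2·0 + 2·613 + 4·11.9 = 1273.6
S3: 2·3 + 2·468 + 4·16.3 = 1007.2
S4: 2·2 + 2·969 + 4·7.6 = 1972.4
S5: 2·2 + 2·551 + 4·19.1 = 1182.4
S6: 2·3 + 2·1330 + 4·21.2 = 2750.8
S7: 2·1 + 2·1156 + 4·18.3 = 2387.2
S8: 2·0 + 2·344 + 4·14.0 = 744.0
Lowest: S8 at 744.0.

S8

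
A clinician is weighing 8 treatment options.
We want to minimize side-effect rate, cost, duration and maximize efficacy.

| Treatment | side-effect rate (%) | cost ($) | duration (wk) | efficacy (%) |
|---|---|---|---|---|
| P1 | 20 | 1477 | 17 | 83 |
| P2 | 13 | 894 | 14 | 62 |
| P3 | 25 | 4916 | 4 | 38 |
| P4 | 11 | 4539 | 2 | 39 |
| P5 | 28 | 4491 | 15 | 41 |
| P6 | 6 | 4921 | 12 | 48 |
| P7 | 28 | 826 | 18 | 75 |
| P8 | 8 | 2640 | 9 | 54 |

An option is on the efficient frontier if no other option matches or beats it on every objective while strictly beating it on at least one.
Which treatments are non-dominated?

P1: not dominated (best efficacy).
P2: not dominated.
P3: dominated by P4 (side-effect rate 11≤25, cost 4539≤4916, duration 2≤4, efficacy 39≥38).
P4: not dominated (best duration).
P5: dominated by P2 (side-effect rate 13≤28, cost 894≤4491, duration 14≤15, efficacy 62≥41).
P6: not dominated (best side-effect rate).
P7: not dominated (best cost).
P8: not dominated.

P1, P2, P4, P6, P7, P8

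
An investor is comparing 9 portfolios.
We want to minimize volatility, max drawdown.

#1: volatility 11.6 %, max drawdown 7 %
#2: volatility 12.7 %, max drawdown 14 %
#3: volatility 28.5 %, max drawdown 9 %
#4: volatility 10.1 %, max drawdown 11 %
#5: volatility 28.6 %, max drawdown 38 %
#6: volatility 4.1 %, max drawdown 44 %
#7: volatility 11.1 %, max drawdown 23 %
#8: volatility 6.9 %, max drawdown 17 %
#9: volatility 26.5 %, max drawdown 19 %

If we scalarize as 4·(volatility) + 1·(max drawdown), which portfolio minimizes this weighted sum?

#1: 4·11.6 + 1·7 = 53.4
#2: 4·12.7 + 1·14 = 64.8
#3: 4·28.5 + 1·9 = 123.0
#4: 4·10.1 + 1·11 = 51.4
#5: 4·28.6 + 1·38 = 152.4
#6: 4·4.1 + 1·44 = 60.4
#7: 4·11.1 + 1·23 = 67.4
#8: 4·6.9 + 1·17 = 44.6
#9: 4·26.5 + 1·19 = 125.0
Lowest: #8 at 44.6.

#8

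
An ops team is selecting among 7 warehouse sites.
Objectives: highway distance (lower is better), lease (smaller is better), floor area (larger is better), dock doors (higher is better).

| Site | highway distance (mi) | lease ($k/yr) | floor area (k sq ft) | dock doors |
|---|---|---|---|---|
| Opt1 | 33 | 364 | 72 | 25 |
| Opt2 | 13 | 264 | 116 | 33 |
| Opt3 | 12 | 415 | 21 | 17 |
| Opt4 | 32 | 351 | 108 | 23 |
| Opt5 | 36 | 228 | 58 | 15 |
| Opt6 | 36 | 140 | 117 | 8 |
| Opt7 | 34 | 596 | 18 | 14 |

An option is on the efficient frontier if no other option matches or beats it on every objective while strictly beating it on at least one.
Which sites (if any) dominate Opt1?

Opt2

Opt2: highway distance 13≤33, lease 264≤364, floor area 116≥72, dock doors 33≥25 — dominates Opt1.
Others (Opt3, Opt4, Opt5, Opt6, Opt7) are each worse than Opt1 on at least one objective.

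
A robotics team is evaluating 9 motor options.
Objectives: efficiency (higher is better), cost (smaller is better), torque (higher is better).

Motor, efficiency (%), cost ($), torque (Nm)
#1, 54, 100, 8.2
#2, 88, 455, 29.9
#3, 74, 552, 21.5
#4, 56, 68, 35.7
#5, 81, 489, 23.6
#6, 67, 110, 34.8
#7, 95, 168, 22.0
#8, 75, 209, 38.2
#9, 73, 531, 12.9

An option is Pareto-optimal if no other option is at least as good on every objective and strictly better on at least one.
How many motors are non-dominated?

#1: dominated by #4 (efficiency 56≥54, cost 68≤100, torque 35.7≥8.2).
#2: not dominated.
#3: dominated by #2 (efficiency 88≥74, cost 455≤552, torque 29.9≥21.5).
#4: not dominated (best cost).
#5: dominated by #2 (efficiency 88≥81, cost 455≤489, torque 29.9≥23.6).
#6: not dominated.
#7: not dominated (best efficiency).
#8: not dominated (best torque).
#9: dominated by #2 (efficiency 88≥73, cost 455≤531, torque 29.9≥12.9).
Pareto-optimal: #2, #4, #6, #7, #8 → 5.

5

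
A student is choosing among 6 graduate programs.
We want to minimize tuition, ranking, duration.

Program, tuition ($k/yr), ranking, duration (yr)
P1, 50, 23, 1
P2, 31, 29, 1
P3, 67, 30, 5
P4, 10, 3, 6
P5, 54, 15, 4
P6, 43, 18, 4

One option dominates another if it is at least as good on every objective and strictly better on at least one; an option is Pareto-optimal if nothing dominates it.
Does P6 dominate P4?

No

P6 vs P4: P6 is worse on tuition (43 vs 10), so it does not dominate P4.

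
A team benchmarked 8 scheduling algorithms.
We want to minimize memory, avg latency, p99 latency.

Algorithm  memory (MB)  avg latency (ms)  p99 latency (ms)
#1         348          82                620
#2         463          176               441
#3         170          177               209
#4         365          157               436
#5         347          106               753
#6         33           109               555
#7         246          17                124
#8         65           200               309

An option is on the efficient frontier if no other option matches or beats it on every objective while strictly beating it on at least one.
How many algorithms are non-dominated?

4

#1: dominated by #7 (memory 246≤348, avg latency 17≤82, p99 latency 124≤620).
#2: dominated by #4 (memory 365≤463, avg latency 157≤176, p99 latency 436≤441).
#3: not dominated.
#4: dominated by #7 (memory 246≤365, avg latency 17≤157, p99 latency 124≤436).
#5: dominated by #7 (memory 246≤347, avg latency 17≤106, p99 latency 124≤753).
#6: not dominated (best memory).
#7: not dominated (best avg latency).
#8: not dominated.
Pareto-optimal: #3, #6, #7, #8 → 4.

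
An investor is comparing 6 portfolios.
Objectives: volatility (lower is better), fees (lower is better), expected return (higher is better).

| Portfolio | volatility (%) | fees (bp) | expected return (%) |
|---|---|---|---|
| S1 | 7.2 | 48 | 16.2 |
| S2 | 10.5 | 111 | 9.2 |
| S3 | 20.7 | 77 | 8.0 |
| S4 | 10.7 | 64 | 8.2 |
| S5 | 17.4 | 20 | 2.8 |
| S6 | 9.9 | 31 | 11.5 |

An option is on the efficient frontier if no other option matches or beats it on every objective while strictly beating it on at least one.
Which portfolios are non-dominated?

S1: not dominated (best volatility).
S2: dominated by S1 (volatility 7.2≤10.5, fees 48≤111, expected return 16.2≥9.2).
S3: dominated by S1 (volatility 7.2≤20.7, fees 48≤77, expected return 16.2≥8.0).
S4: dominated by S1 (volatility 7.2≤10.7, fees 48≤64, expected return 16.2≥8.2).
S5: not dominated (best fees).
S6: not dominated.

S1, S5, S6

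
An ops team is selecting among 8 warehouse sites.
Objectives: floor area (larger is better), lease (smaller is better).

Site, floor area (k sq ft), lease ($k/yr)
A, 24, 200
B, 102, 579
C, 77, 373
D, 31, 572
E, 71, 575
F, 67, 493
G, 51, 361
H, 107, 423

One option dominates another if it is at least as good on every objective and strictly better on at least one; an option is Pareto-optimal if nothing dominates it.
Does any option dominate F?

Yes

C vs F: floor area 77≥67, lease 373≤493 — C is at least as good on every objective and strictly better on at least one, so C dominates F.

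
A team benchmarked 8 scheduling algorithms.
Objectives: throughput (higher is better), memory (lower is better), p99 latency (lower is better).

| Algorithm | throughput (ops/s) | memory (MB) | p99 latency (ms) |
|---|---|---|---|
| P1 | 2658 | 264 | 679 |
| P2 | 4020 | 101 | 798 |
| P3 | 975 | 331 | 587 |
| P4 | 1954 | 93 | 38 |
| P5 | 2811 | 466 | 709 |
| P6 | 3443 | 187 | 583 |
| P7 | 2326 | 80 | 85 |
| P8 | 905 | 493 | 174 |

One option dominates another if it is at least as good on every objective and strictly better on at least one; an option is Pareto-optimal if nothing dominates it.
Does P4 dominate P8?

P4 vs P8: throughput 1954≥905, memory 93≤493, p99 latency 38≤174 — P4 is at least as good on every objective with at least one strict improvement.

Yes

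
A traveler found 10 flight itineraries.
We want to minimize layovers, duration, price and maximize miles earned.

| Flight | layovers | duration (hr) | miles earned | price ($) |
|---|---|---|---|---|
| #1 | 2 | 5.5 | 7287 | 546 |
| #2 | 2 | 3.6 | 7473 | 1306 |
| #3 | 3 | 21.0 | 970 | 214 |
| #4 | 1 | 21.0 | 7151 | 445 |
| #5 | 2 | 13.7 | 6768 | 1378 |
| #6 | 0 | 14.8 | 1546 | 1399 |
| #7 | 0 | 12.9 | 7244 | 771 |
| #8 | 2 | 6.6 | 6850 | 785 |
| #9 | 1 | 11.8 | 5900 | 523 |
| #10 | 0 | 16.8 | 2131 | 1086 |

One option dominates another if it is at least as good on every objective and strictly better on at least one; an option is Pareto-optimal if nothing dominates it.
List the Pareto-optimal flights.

#1, #2, #3, #4, #7, #9

#1: not dominated.
#2: not dominated (best duration).
#3: not dominated (best price).
#4: not dominated.
#5: dominated by #1 (layovers 2≤2, duration 5.5≤13.7, miles earned 7287≥6768, price 546≤1378).
#6: dominated by #7 (layovers 0≤0, duration 12.9≤14.8, miles earned 7244≥1546, price 771≤1399).
#7: not dominated.
#8: dominated by #1 (layovers 2≤2, duration 5.5≤6.6, miles earned 7287≥6850, price 546≤785).
#9: not dominated.
#10: dominated by #7 (layovers 0≤0, duration 12.9≤16.8, miles earned 7244≥2131, price 771≤1086).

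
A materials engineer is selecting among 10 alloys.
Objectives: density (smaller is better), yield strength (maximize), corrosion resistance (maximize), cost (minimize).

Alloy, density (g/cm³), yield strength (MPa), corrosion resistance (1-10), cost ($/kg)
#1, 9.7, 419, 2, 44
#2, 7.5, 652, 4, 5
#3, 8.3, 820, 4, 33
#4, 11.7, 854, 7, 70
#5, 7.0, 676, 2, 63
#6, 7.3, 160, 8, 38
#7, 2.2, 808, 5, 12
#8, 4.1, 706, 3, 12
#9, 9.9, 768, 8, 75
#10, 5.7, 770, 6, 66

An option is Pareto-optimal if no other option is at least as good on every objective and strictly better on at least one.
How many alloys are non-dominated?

7

#1: dominated by #2 (density 7.5≤9.7, yield strength 652≥419, corrosion resistance 4≥2, cost 5≤44).
#2: not dominated (best cost).
#3: not dominated.
#4: not dominated (best yield strength).
#5: dominated by #7 (density 2.2≤7.0, yield strength 808≥676, corrosion resistance 5≥2, cost 12≤63).
#6: not dominated.
#7: not dominated (best density).
#8: dominated by #7 (density 2.2≤4.1, yield strength 808≥706, corrosion resistance 5≥3, cost 12≤12).
#9: not dominated.
#10: not dominated.
Pareto-optimal: #2, #3, #4, #6, #7, #9, #10 → 7.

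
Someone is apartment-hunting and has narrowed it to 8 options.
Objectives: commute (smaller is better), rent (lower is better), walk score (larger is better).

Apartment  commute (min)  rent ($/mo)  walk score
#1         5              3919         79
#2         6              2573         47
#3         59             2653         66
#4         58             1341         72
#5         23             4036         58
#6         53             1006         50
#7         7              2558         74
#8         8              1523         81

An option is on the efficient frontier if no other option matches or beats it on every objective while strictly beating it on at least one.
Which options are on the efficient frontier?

#1: not dominated (best commute).
#2: not dominated.
#3: dominated by #4 (commute 58≤59, rent 1341≤2653, walk score 72≥66).
#4: not dominated.
#5: dominated by #1 (commute 5≤23, rent 3919≤4036, walk score 79≥58).
#6: not dominated (best rent).
#7: not dominated.
#8: not dominated (best walk score).

#1, #2, #4, #6, #7, #8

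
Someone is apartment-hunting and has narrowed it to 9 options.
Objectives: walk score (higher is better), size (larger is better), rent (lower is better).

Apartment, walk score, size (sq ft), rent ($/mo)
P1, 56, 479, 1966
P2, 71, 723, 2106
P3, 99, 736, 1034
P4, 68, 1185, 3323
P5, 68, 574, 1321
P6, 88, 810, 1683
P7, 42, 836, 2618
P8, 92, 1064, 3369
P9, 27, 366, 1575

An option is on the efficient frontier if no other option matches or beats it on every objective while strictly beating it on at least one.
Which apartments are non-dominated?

P3, P4, P6, P7, P8

P1: dominated by P3 (walk score 99≥56, size 736≥479, rent 1034≤1966).
P2: dominated by P3 (walk score 99≥71, size 736≥723, rent 1034≤2106).
P3: not dominated (best walk score).
P4: not dominated (best size).
P5: dominated by P3 (walk score 99≥68, size 736≥574, rent 1034≤1321).
P6: not dominated.
P7: not dominated.
P8: not dominated.
P9: dominated by P3 (walk score 99≥27, size 736≥366, rent 1034≤1575).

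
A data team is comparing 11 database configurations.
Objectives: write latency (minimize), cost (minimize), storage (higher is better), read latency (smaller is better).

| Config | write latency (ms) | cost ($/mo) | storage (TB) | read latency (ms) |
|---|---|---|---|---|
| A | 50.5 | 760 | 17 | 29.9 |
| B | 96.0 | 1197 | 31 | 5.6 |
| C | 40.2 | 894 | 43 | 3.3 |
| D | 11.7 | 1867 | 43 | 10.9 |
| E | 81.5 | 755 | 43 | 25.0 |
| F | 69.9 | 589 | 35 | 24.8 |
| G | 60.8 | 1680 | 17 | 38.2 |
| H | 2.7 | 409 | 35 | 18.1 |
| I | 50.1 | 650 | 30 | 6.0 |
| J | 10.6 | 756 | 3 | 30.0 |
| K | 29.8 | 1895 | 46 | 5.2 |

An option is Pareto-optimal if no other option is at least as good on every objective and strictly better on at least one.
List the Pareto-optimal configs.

C, D, E, H, I, K

A: dominated by H (write latency 2.7≤50.5, cost 409≤760, storage 35≥17, read latency 18.1≤29.9).
B: dominated by C (write latency 40.2≤96.0, cost 894≤1197, storage 43≥31, read latency 3.3≤5.6).
C: not dominated (best read latency).
D: not dominated.
E: not dominated.
F: dominated by H (write latency 2.7≤69.9, cost 409≤589, storage 35≥35, read latency 18.1≤24.8).
G: dominated by A (write latency 50.5≤60.8, cost 760≤1680, storage 17≥17, read latency 29.9≤38.2).
H: not dominated (best write latency).
I: not dominated.
J: dominated by H (write latency 2.7≤10.6, cost 409≤756, storage 35≥3, read latency 18.1≤30.0).
K: not dominated (best storage).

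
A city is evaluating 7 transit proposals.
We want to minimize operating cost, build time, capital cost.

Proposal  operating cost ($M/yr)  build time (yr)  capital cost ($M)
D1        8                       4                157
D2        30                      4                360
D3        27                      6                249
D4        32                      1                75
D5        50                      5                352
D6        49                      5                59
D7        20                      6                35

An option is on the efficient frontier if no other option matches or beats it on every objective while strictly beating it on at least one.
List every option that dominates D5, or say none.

D1, D4, D6

D1: operating cost 8≤50, build time 4≤5, capital cost 157≤352 — dominates D5.
D4: operating cost 32≤50, build time 1≤5, capital cost 75≤352 — dominates D5.
D6: operating cost 49≤50, build time 5≤5, capital cost 59≤352 — dominates D5.
Others (D2, D3, D7) are each worse than D5 on at least one objective.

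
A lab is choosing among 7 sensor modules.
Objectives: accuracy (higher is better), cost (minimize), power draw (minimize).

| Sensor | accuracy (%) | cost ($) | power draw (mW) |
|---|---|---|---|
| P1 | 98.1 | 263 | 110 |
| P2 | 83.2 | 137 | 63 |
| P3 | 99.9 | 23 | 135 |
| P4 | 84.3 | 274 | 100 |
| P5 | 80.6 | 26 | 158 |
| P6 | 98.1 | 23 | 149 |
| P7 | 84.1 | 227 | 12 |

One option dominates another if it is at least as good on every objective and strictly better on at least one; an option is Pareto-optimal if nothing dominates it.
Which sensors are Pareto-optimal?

P1: not dominated.
P2: not dominated.
P3: not dominated (best accuracy).
P4: not dominated.
P5: dominated by P3 (accuracy 99.9≥80.6, cost 23≤26, power draw 135≤158).
P6: dominated by P3 (accuracy 99.9≥98.1, cost 23≤23, power draw 135≤149).
P7: not dominated (best power draw).

P1, P2, P3, P4, P7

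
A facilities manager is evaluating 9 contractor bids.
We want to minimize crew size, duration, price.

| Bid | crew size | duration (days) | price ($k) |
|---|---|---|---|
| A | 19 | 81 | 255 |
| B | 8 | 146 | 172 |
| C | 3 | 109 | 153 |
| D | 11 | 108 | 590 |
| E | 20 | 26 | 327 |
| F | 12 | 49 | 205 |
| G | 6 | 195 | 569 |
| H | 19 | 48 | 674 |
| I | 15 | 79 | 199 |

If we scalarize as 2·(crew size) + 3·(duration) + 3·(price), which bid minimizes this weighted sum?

A: 2·19 + 3·81 + 3·255 = 1046
B: 2·8 + 3·146 + 3·172 = 970
C: 2·3 + 3·109 + 3·153 = 792
D: 2·11 + 3·108 + 3·590 = 2116
E: 2·20 + 3·26 + 3·327 = 1099
F: 2·12 + 3·49 + 3·205 = 786
G: 2·6 + 3·195 + 3·569 = 2304
H: 2·19 + 3·48 + 3·674 = 2204
I: 2·15 + 3·79 + 3·199 = 864
Lowest: F at 786.

F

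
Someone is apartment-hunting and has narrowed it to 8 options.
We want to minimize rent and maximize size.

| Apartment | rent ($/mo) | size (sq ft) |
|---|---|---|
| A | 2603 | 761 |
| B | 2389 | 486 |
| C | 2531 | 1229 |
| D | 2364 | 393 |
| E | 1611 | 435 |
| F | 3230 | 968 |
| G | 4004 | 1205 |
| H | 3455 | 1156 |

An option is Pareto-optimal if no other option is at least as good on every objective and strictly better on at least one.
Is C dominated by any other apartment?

A: worse on rent (2603 vs 2531).
B: worse on size (486 vs 1229).
D: worse on size (393 vs 1229).
E: worse on size (435 vs 1229).
F: worse on rent (3230 vs 2531).
G: worse on rent (4004 vs 2531).
H: worse on rent (3455 vs 2531).
No option is at least as good as C on every objective and strictly better on one.

No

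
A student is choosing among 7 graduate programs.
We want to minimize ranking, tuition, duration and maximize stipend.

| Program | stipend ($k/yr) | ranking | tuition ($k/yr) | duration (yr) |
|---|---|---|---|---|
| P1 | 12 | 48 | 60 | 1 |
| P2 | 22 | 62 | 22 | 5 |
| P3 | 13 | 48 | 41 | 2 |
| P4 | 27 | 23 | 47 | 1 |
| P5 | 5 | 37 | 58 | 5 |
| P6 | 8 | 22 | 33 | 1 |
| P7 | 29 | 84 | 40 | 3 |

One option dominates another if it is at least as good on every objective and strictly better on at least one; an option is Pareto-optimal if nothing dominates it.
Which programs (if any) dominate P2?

none

P1: worse on stipend (12 vs 22).
P3: worse on stipend (13 vs 22).
P4: worse on tuition (47 vs 22).
P5: worse on stipend (5 vs 22).
P6: worse on stipend (8 vs 22).
P7: worse on ranking (84 vs 62).
No option dominates P2.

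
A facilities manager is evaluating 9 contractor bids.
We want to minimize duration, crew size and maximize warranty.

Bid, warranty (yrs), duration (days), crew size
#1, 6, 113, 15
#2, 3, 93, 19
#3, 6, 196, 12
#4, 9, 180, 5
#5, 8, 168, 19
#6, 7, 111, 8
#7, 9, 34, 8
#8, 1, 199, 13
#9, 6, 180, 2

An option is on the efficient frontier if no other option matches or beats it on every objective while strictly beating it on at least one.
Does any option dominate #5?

Yes

#7 vs #5: warranty 9≥8, duration 34≤168, crew size 8≤19 — #7 is at least as good on every objective and strictly better on at least one, so #7 dominates #5.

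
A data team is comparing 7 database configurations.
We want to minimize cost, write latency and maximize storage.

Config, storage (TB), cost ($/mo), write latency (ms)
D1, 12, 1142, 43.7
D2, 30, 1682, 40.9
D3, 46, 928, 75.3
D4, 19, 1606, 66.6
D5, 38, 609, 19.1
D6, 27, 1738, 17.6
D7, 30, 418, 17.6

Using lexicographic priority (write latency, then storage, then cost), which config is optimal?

First minimize write latency: best is 17.6, kept {D6, D7}.
Then maximize storage: best is 30, kept {D7}.

D7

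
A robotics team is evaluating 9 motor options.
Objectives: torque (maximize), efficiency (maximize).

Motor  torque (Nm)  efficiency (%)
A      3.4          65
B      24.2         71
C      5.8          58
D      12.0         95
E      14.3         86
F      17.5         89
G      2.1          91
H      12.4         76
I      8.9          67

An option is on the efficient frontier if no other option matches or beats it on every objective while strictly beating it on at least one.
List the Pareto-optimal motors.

B, D, F

A: dominated by B (torque 24.2≥3.4, efficiency 71≥65).
B: not dominated (best torque).
C: dominated by B (torque 24.2≥5.8, efficiency 71≥58).
D: not dominated (best efficiency).
E: dominated by F (torque 17.5≥14.3, efficiency 89≥86).
F: not dominated.
G: dominated by D (torque 12.0≥2.1, efficiency 95≥91).
H: dominated by E (torque 14.3≥12.4, efficiency 86≥76).
I: dominated by B (torque 24.2≥8.9, efficiency 71≥67).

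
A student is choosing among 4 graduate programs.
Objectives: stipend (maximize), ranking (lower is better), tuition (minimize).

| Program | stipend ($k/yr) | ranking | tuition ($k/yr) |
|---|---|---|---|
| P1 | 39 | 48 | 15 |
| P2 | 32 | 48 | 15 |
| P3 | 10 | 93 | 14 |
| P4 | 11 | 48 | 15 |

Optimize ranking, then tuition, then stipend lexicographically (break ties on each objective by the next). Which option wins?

First minimize ranking: best is 48, kept {P1, P2, P4}.
Then minimize tuition: best is 15, kept {P1, P2, P4}.
Then maximize stipend: best is 39, kept {P1}.

P1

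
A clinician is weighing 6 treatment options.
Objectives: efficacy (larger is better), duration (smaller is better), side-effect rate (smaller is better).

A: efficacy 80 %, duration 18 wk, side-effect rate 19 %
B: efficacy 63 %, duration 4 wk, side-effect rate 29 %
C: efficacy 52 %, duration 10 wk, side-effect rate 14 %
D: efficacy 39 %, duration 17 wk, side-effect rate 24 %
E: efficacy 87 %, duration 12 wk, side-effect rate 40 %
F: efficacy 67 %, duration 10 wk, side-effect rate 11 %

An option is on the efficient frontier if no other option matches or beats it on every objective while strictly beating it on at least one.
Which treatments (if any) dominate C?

F

F: efficacy 67≥52, duration 10≤10, side-effect rate 11≤14 — dominates C.
Others (A, B, D, E) are each worse than C on at least one objective.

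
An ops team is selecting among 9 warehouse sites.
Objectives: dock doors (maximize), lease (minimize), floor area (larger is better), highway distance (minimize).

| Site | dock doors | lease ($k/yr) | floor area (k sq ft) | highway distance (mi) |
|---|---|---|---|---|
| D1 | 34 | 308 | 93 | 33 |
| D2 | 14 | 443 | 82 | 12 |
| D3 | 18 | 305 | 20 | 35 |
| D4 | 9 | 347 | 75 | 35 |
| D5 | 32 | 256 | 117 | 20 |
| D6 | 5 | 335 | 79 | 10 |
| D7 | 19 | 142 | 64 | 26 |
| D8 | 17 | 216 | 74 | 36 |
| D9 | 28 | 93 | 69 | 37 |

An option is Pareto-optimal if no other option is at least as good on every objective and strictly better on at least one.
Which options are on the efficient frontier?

D1: not dominated (best dock doors).
D2: not dominated.
D3: dominated by D5 (dock doors 32≥18, lease 256≤305, floor area 117≥20, highway distance 20≤35).
D4: dominated by D1 (dock doors 34≥9, lease 308≤347, floor area 93≥75, highway distance 33≤35).
D5: not dominated (best floor area).
D6: not dominated (best highway distance).
D7: not dominated.
D8: not dominated.
D9: not dominated (best lease).

D1, D2, D5, D6, D7, D8, D9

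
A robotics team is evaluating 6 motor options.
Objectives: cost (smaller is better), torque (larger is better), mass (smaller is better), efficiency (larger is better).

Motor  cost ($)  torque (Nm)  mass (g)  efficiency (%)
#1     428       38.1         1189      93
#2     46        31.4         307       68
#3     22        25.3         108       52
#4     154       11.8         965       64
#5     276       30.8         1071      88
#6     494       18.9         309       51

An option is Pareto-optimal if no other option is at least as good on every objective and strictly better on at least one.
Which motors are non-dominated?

#1, #2, #3, #5

#1: not dominated (best torque).
#2: not dominated.
#3: not dominated (best cost).
#4: dominated by #2 (cost 46≤154, torque 31.4≥11.8, mass 307≤965, efficiency 68≥64).
#5: not dominated.
#6: dominated by #2 (cost 46≤494, torque 31.4≥18.9, mass 307≤309, efficiency 68≥51).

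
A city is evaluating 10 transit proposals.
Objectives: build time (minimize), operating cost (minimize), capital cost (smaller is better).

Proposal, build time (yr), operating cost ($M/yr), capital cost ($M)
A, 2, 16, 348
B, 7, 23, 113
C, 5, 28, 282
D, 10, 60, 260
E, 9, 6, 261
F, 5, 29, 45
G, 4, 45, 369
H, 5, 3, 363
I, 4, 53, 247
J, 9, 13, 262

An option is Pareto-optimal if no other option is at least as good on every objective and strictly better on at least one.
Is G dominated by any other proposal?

A vs G: build time 2≤4, operating cost 16≤45, capital cost 348≤369 — A is at least as good on every objective and strictly better on at least one, so A dominates G.

Yes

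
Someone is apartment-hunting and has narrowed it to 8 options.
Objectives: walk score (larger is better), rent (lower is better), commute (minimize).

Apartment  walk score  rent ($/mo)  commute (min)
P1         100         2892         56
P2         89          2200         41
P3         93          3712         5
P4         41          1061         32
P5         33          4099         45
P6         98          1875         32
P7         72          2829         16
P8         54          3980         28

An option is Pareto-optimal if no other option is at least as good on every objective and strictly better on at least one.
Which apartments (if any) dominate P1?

none

P2: worse on walk score (89 vs 100).
P3: worse on walk score (93 vs 100).
P4: worse on walk score (41 vs 100).
P5: worse on walk score (33 vs 100).
P6: worse on walk score (98 vs 100).
P7: worse on walk score (72 vs 100).
P8: worse on walk score (54 vs 100).
No option dominates P1.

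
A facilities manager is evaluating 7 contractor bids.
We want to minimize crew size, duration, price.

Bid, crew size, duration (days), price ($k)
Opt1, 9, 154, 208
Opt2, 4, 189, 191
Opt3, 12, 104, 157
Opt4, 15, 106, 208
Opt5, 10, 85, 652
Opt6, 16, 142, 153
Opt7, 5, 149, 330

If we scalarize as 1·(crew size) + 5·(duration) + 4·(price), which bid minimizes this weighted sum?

Opt1: 1·9 + 5·154 + 4·208 = 1611
Opt2: 1·4 + 5·189 + 4·191 = 1713
Opt3: 1·12 + 5·104 + 4·157 = 1160
Opt4: 1·15 + 5·106 + 4·208 = 1377
Opt5: 1·10 + 5·85 + 4·652 = 3043
Opt6: 1·16 + 5·142 + 4·153 = 1338
Opt7: 1·5 + 5·149 + 4·330 = 2070
Lowest: Opt3 at 1160.

Opt3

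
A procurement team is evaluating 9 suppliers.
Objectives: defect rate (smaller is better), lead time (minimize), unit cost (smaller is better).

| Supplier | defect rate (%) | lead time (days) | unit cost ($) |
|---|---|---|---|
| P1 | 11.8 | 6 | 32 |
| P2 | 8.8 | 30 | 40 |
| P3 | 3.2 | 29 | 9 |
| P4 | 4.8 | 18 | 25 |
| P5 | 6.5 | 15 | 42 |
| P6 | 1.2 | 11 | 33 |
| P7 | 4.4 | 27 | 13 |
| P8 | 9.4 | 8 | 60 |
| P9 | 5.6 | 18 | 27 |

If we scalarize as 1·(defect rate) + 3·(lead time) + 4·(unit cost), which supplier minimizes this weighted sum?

P3

P1: 1·11.8 + 3·6 + 4·32 = 157.8
P2: 1·8.8 + 3·30 + 4·40 = 258.8
P3: 1·3.2 + 3·29 + 4·9 = 126.2
P4: 1·4.8 + 3·18 + 4·25 = 158.8
P5: 1·6.5 + 3·15 + 4·42 = 219.5
P6: 1·1.2 + 3·11 + 4·33 = 166.2
P7: 1·4.4 + 3·27 + 4·13 = 137.4
P8: 1·9.4 + 3·8 + 4·60 = 273.4
P9: 1·5.6 + 3·18 + 4·27 = 167.6
Lowest: P3 at 126.2.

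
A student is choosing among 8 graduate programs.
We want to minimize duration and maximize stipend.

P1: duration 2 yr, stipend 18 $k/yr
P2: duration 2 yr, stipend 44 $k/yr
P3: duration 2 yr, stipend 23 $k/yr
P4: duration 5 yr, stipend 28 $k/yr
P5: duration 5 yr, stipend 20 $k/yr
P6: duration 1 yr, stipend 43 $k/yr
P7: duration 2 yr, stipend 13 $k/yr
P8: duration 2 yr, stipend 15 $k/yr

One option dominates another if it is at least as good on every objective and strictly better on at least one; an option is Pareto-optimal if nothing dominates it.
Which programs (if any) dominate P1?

P2, P3, P6

P2: duration 2≤2, stipend 44≥18 — dominates P1.
P3: duration 2≤2, stipend 23≥18 — dominates P1.
P6: duration 1≤2, stipend 43≥18 — dominates P1.
Others (P4, P5, P7, P8) are each worse than P1 on at least one objective.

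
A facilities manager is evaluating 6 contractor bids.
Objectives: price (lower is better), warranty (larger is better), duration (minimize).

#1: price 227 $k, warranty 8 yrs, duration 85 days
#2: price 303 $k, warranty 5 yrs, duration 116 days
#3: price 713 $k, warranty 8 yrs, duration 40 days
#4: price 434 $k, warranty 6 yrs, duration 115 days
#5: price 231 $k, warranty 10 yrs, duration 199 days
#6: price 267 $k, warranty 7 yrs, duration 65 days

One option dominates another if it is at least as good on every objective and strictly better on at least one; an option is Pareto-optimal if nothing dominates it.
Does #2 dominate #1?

No

#2 vs #1: #2 is worse on price (303 vs 227), so it does not dominate #1.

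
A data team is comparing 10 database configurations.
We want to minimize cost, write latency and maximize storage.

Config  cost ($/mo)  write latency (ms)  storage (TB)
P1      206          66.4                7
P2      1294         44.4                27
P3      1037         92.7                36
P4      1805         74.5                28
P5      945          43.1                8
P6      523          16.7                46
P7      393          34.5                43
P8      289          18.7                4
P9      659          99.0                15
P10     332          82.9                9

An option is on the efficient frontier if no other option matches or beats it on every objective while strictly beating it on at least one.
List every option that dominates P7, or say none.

P1: worse on write latency (66.4 vs 34.5).
P2: worse on cost (1294 vs 393).
P3: worse on cost (1037 vs 393).
P4: worse on cost (1805 vs 393).
P5: worse on cost (945 vs 393).
P6: worse on cost (523 vs 393).
P8: worse on storage (4 vs 43).
P9: worse on cost (659 vs 393).
P10: worse on write latency (82.9 vs 34.5).
No option dominates P7.

none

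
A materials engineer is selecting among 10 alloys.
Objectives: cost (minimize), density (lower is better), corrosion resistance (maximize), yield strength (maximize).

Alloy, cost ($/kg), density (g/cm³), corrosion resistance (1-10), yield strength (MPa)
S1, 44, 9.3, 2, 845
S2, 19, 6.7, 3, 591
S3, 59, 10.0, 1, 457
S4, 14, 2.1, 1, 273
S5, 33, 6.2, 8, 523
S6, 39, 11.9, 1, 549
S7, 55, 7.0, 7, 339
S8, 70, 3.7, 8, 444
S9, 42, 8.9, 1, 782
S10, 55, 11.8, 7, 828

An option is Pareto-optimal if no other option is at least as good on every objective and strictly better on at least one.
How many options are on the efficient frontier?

S1: not dominated (best yield strength).
S2: not dominated.
S3: dominated by S1 (cost 44≤59, density 9.3≤10.0, corrosion resistance 2≥1, yield strength 845≥457).
S4: not dominated (best cost).
S5: not dominated.
S6: dominated by S2 (cost 19≤39, density 6.7≤11.9, corrosion resistance 3≥1, yield strength 591≥549).
S7: dominated by S5 (cost 33≤55, density 6.2≤7.0, corrosion resistance 8≥7, yield strength 523≥339).
S8: not dominated.
S9: not dominated.
S10: not dominated.
Pareto-optimal: S1, S2, S4, S5, S8, S9, S10 → 7.

7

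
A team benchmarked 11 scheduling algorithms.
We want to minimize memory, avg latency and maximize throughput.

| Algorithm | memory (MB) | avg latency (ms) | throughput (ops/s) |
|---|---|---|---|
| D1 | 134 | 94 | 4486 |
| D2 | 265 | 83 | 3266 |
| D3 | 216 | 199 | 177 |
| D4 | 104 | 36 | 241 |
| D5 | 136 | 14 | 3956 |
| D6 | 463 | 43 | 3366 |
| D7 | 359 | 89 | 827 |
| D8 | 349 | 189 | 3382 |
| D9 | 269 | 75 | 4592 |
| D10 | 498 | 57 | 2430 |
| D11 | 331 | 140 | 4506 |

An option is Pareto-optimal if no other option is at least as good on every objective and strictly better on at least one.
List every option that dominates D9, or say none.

none

D1: worse on avg latency (94 vs 75).
D2: worse on avg latency (83 vs 75).
D3: worse on avg latency (199 vs 75).
D4: worse on throughput (241 vs 4592).
D5: worse on throughput (3956 vs 4592).
D6: worse on memory (463 vs 269).
D7: worse on memory (359 vs 269).
D8: worse on memory (349 vs 269).
D10: worse on memory (498 vs 269).
D11: worse on memory (331 vs 269).
No option dominates D9.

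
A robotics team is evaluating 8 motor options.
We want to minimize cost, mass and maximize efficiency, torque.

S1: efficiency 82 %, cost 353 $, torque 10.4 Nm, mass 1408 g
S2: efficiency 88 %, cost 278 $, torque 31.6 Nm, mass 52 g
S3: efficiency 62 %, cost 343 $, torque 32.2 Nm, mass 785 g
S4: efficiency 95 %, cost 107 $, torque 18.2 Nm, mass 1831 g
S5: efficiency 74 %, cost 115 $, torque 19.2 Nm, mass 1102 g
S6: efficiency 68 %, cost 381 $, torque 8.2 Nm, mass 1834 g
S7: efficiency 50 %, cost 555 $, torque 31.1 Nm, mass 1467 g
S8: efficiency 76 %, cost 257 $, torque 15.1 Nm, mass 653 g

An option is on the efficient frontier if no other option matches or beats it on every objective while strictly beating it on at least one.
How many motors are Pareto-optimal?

S1: dominated by S2 (efficiency 88≥82, cost 278≤353, torque 31.6≥10.4, mass 52≤1408).
S2: not dominated (best mass).
S3: not dominated (best torque).
S4: not dominated (best efficiency).
S5: not dominated.
S6: dominated by S1 (efficiency 82≥68, cost 353≤381, torque 10.4≥8.2, mass 1408≤1834).
S7: dominated by S2 (efficiency 88≥50, cost 278≤555, torque 31.6≥31.1, mass 52≤1467).
S8: not dominated.
Pareto-optimal: S2, S3, S4, S5, S8 → 5.

5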